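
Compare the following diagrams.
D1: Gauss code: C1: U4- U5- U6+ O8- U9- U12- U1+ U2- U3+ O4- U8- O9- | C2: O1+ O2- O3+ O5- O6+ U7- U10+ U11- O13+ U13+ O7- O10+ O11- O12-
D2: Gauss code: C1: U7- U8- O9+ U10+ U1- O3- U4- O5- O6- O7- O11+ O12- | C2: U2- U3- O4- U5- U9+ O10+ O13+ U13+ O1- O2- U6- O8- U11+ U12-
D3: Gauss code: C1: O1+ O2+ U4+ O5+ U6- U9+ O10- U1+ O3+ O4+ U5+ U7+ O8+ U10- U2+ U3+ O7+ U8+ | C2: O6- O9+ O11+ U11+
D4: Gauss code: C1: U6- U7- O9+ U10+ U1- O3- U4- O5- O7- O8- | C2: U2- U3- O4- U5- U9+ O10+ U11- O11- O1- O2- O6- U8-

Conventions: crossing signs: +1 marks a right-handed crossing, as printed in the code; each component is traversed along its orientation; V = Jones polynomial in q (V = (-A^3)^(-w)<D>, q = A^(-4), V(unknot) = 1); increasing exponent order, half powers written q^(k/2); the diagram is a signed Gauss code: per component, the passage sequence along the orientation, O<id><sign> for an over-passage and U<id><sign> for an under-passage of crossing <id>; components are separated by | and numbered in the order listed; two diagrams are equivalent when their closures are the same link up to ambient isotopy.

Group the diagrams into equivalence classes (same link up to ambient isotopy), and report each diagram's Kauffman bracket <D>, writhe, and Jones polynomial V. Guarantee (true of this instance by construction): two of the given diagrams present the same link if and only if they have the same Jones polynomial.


classes: {D1} | {D2, D4} | {D3}
V(D1) = q^(-9/2) - q^(-5/2) - q^(-3/2) - q^(-1/2)  [13 crossings, <D> = A^-7 + A^-3 + A - A^9, w = -3]
V(D2) = -q^(-15/2) + 2q^(-13/2) - 2q^(-11/2) + 2q^(-9/2) - 3q^(-7/2) + q^(-5/2) - q^(-3/2)  [13 crossings, <D> = A^-9 - A^-5 + 3A^-1 - 2A^3 + 2A^7 - 2A^11 + A^15, w = -5]
D3 (bracket A^-13 - A^-9 - A^-5 - A^-1 + 2A^7 + A^11 + A^15; 11 crossings at w = +7): V = -q^(3/2) - q^(5/2) - 2q^(7/2) + q^(11/2) + q^(13/2) + q^(15/2) - q^(17/2)
V(D4) = -q^(-15/2) + 2q^(-13/2) - 2q^(-11/2) + 2q^(-9/2) - 3q^(-7/2) + q^(-5/2) - q^(-3/2)  (w -7, c 11, <D> = A^-15 - A^-11 + 3A^-7 - 2A^-3 + 2A - 2A^5 + A^9)
note: comparing 4 Jones polynomials yields 3 groups


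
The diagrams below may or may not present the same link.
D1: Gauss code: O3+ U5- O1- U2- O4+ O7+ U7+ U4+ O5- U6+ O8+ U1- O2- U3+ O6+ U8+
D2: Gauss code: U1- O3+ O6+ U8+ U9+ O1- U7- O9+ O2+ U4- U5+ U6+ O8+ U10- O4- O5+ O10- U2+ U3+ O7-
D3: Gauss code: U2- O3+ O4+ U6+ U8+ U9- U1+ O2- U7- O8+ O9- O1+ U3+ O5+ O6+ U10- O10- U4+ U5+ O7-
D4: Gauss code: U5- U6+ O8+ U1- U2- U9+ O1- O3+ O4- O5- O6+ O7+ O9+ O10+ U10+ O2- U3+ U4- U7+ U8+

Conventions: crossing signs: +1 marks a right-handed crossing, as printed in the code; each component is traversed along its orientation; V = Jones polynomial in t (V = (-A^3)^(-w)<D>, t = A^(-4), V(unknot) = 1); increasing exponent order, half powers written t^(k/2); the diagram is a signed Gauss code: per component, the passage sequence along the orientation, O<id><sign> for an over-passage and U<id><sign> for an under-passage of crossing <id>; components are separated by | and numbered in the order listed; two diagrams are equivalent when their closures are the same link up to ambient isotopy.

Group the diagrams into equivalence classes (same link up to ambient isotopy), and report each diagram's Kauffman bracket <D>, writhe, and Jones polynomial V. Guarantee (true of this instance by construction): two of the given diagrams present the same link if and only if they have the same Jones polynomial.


grouping into links: {D1} | {D2, D3} | {D4}
V(D1) = -t^-3 + 2t^-2 - 2t^-1 + 3 - 2t + 2t^2 - t^3  (w +2, c 8, <D> = -A^-6 + 2A^-2 - 2A^2 + 3A^6 - 2A^10 + 2A^14 - A^18)
V(D2) = t^-1 - 1 + 2t - 2t^2 + 2t^3 - 2t^4 + t^5  [10 crossings, <D> = A^-14 - 2A^-10 + 2A^-6 - 2A^-2 + 2A^2 - A^6 + A^10, w = +2]
V(D3) = t^-1 - 1 + 2t - 2t^2 + 2t^3 - 2t^4 + t^5  (w +2, c 10, <D> = A^-14 - 2A^-10 + 2A^-6 - 2A^-2 + 2A^2 - A^6 + A^10)
D4 (bracket A^6; 10 crossings at w = +2): V = 1
key observation: V(t) takes 3 values over 4 diagrams, fixing the grouping


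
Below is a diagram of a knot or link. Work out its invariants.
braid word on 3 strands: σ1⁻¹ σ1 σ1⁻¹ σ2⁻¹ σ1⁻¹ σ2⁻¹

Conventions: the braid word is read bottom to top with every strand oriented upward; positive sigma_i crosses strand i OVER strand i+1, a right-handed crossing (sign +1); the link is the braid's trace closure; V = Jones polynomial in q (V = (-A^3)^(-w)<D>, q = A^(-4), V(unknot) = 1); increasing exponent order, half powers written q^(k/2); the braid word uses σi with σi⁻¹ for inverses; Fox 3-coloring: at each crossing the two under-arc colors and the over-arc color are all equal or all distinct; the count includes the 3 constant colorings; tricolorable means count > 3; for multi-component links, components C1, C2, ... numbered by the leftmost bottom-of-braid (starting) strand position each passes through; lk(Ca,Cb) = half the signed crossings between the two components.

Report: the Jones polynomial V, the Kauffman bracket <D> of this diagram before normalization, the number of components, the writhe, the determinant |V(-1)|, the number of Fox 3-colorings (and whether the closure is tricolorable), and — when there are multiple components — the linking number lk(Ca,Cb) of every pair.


Jones polynomial: V(q) = -q^-4 + q^-3 + q^-1
<D> = A^-8 + 1 - A^4; writhe -4
components 1, writhe -4 (6 crossings)
3-colorings: 9 of 3^6, det 3 — tricolorable
note: V spans 3 powers of q: at least 3 crossings in any diagram


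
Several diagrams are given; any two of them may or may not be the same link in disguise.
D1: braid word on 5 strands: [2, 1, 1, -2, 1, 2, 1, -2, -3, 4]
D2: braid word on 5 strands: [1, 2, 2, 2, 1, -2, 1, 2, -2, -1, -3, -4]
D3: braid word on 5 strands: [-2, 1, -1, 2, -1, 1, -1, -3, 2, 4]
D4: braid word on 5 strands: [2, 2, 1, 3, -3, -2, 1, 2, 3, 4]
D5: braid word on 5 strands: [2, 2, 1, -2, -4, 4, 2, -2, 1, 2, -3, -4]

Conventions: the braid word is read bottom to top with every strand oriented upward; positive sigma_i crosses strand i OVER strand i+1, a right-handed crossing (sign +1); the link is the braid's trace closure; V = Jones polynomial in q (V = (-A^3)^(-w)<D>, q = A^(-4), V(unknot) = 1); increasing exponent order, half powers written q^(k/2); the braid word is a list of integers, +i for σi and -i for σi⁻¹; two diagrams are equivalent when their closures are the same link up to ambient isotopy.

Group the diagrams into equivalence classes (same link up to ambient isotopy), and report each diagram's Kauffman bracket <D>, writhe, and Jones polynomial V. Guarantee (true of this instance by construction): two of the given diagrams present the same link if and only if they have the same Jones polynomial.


grouping into links: {D1} | {D2, D4, D5} | {D3}
V(D1) = q + q^3 - q^4  (w +4, c 10, <D> = -A^-4 + 1 + A^8)
D2 (bracket -A^-18 + A^-14 - A^-10 + 2A^-6 - A^-2 + A^2; 12 crossings at w = +2): V = q - q^2 + 2q^3 - q^4 + q^5 - q^6
D3 (bracket 1; 10 crossings at w = 0): V = 1
V(D4) = q - q^2 + 2q^3 - q^4 + q^5 - q^6  (w +6, c 10, <D> = -A^-6 + A^-2 - A^2 + 2A^6 - A^10 + A^14)
V(D5) = q - q^2 + 2q^3 - q^4 + q^5 - q^6  [12 crossings, <D> = -A^-18 + A^-14 - A^-10 + 2A^-6 - A^-2 + A^2, w = +2]
key observation: V(q) takes 3 values over 5 diagrams, fixing the grouping


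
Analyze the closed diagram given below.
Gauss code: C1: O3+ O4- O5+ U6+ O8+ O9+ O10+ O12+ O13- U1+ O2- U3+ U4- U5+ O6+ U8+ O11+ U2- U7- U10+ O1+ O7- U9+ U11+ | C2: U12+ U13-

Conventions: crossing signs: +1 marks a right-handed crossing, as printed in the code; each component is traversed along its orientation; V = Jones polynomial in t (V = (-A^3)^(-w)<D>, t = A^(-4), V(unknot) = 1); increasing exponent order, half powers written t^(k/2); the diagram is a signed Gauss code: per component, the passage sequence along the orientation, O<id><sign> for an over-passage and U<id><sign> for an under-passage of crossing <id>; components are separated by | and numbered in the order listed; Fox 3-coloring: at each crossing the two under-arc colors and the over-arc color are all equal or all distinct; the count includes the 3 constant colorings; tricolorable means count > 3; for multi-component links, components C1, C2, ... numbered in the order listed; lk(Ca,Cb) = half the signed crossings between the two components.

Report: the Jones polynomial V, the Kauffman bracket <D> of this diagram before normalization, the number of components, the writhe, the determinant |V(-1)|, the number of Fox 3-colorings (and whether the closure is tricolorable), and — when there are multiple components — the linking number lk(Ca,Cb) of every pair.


V(t) = -t^(3/2) - t^(5/2) - t^(7/2) + t^(15/2)
bracket: -A^-15 + A + A^5 + A^9, w = +5
2 components, writhe +5, over 13 crossings
lk(C1,C2) = 0
det 0, colorings 9 of 3^13 — tricolorable
observation: the span of V is 6, within the link bound 13 + 2 - 1


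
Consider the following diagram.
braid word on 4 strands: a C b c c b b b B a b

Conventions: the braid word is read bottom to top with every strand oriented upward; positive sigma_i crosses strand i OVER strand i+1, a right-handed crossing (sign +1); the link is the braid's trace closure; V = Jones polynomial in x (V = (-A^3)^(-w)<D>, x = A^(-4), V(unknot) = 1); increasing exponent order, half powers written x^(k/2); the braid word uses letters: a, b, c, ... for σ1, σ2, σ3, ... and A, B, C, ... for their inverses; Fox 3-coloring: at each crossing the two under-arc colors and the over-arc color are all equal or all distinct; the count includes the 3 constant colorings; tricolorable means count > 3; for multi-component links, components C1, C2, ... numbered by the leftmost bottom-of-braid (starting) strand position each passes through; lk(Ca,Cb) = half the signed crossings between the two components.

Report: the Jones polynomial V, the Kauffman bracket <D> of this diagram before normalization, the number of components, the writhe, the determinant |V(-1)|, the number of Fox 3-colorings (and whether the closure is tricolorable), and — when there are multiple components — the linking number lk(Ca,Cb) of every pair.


V(x) = x^2 - x^3 + 2x^4 - 2x^5 + 3x^6 - 2x^7 + x^8 - x^9
bracket: A^-15 - A^-11 + 2A^-7 - 3A^-3 + 2A - 2A^5 + A^9 - A^13, w = +7
1 component, writhe +7, over 11 crossings
det 13, colorings 3 of 3^11 — not tricolorable
observation: w = +7 (over 11 crossings) is diagram-only; (-A^3)^(-7) removes it from V


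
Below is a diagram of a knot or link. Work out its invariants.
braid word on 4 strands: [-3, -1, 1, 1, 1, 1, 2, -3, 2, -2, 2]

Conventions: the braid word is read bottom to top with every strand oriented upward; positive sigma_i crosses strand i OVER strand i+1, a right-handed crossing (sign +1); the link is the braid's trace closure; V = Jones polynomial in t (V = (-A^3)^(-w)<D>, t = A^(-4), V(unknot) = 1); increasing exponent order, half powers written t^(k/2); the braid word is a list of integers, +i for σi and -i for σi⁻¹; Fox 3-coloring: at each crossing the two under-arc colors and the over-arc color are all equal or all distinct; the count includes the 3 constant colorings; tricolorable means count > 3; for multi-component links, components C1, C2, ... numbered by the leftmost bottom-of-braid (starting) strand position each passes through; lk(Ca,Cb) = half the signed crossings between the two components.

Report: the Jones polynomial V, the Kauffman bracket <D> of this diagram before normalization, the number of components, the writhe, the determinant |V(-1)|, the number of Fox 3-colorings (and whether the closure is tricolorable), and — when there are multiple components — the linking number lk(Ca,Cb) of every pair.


Jones polynomial: V(t) = t^-1 - 1 + 2t - 3t^2 + 3t^3 - 2t^4 + 2t^5 - t^6
<D> = A^-15 - 2A^-11 + 2A^-7 - 3A^-3 + 3A - 2A^5 + A^9 - A^13; writhe +3
components 1, writhe +3 (11 crossings)
3-colorings: 9 of 3^11, det 15 — tricolorable
note: free reduction leaves σ3⁻¹ σ1 σ1 σ1 σ2 σ3⁻¹ σ2 of the original 11 letters


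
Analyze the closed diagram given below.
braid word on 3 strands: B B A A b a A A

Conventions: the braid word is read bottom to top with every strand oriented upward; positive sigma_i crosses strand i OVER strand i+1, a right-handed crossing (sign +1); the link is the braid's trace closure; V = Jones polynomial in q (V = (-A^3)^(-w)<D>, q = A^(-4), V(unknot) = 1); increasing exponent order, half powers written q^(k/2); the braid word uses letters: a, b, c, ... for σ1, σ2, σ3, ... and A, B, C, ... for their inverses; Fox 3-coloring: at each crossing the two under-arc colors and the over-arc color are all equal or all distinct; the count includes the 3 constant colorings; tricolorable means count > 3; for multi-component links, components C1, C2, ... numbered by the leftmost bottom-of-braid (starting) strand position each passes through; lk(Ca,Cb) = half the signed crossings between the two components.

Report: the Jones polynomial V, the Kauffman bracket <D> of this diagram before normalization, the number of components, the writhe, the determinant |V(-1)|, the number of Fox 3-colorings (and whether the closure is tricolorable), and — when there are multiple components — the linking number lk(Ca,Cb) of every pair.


V = -q^-6 + q^-5 - q^-4 + 2q^-3 - q^-2 + q^-1
<D> = A^-8 - A^-4 + 2 - A^4 + A^8 - A^12 (w = -4)
1 component over 8 crossings, w = -4
3 Fox colorings among 3^8, |V(-1)| = 7: not tricolorable
why: w = -4 shifts under R1 moves; the (-A^3)^(4) factor cancels that in V


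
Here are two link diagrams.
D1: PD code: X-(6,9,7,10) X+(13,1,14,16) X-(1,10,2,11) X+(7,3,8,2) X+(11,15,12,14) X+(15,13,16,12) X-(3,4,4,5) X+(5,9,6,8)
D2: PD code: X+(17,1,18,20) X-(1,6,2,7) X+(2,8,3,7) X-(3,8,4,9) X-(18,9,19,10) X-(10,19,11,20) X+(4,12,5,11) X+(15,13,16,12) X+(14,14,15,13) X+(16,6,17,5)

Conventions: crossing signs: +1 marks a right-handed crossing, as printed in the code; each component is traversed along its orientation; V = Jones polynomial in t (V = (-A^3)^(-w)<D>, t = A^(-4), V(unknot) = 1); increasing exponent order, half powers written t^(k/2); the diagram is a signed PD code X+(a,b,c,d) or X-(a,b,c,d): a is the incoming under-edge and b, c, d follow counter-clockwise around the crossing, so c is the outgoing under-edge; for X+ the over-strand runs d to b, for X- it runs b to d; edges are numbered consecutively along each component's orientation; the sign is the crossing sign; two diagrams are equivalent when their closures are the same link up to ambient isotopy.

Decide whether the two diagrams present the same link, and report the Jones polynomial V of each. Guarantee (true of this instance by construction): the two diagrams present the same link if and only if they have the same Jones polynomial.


equivalent: no
D1 (bracket -A^-10 + A^-6 + A^2; 8 crossings at w = +2): V = t + t^3 - t^4
V(D2) = t^-2 - t^-1 + 1 - t + t^2  [10 crossings, <D> = A^-2 - A^2 + A^6 - A^10 + A^14, w = +2]
observation: V(t) takes 2 values over 2 diagrams, fixing the grouping


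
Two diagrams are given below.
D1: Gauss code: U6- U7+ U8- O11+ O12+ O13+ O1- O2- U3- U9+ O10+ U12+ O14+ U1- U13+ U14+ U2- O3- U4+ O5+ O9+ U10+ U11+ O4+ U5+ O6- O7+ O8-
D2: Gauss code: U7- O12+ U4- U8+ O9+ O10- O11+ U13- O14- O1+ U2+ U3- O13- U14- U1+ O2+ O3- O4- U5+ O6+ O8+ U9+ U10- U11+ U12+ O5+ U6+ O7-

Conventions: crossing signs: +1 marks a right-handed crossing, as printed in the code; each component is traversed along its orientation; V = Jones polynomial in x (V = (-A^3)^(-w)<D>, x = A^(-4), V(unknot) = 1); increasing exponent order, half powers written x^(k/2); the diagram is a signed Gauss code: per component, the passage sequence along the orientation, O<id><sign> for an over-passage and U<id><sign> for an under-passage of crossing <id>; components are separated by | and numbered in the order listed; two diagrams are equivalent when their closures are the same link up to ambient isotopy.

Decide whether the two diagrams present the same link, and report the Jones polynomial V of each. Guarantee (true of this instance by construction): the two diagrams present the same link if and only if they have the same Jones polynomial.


equivalent: yes
D1 (bracket -A^-12 + A^-8 - A^-4 + 2 - A^4 + A^8; 14 crossings at w = +4): V = x - x^2 + 2x^3 - x^4 + x^5 - x^6
D2 (bracket -A^-18 + A^-14 - A^-10 + 2A^-6 - A^-2 + A^2; 14 crossings at w = +2): V = x - x^2 + 2x^3 - x^4 + x^5 - x^6
key observation: from 14 to 14 crossings by R-moves: one link, two diagrams


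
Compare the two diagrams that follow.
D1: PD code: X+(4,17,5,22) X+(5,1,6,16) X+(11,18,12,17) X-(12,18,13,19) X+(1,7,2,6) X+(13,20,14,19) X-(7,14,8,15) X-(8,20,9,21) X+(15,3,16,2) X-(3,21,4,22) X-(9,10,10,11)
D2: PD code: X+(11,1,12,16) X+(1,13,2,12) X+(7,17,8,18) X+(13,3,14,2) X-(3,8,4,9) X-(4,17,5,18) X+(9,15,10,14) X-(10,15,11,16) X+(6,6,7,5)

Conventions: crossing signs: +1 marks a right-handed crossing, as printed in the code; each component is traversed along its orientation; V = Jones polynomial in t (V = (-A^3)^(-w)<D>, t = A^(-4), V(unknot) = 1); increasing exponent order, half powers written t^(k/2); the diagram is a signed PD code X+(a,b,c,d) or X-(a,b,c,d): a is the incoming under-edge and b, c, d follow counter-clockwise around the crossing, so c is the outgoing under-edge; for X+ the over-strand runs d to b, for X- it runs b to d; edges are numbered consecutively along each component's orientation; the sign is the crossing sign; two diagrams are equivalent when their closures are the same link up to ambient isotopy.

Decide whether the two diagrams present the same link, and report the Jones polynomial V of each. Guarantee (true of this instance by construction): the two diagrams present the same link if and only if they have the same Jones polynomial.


equivalent: yes
V(D1) = -t^(1/2) - t^(3/2) - t^(5/2) + t^(9/2)  (w +1, c 11, <D> = -A^-15 + A^-7 + A^-3 + A)
D2 (bracket -A^-9 + A^-1 + A^3 + A^7; 9 crossings at w = +3): V = -t^(1/2) - t^(3/2) - t^(5/2) + t^(9/2)
why: all 2 diagrams share one V(t), hence one class


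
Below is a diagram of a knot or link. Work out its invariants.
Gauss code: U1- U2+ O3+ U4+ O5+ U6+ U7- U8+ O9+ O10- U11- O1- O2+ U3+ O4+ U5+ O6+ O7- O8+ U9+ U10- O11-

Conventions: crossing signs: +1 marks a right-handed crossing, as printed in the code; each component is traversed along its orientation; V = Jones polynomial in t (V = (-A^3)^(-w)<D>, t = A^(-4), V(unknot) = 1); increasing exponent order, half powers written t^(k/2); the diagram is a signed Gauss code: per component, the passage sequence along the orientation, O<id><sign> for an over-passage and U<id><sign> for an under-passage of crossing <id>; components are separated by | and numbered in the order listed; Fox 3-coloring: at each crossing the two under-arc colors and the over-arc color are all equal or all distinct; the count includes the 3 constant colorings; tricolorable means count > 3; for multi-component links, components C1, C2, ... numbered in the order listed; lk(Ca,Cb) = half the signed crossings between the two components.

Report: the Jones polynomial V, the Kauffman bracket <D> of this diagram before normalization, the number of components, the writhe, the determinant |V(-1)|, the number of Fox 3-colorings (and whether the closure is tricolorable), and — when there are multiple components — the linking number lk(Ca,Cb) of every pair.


Jones polynomial: V(t) = t + t^3 - t^4
<D> = A^-7 - A^-3 - A^5; writhe +3
components 1, writhe +3 (11 crossings)
3-colorings: 9 of 3^11, det 3 — tricolorable
note: V spans 3 powers of t: at least 3 crossings in any diagram


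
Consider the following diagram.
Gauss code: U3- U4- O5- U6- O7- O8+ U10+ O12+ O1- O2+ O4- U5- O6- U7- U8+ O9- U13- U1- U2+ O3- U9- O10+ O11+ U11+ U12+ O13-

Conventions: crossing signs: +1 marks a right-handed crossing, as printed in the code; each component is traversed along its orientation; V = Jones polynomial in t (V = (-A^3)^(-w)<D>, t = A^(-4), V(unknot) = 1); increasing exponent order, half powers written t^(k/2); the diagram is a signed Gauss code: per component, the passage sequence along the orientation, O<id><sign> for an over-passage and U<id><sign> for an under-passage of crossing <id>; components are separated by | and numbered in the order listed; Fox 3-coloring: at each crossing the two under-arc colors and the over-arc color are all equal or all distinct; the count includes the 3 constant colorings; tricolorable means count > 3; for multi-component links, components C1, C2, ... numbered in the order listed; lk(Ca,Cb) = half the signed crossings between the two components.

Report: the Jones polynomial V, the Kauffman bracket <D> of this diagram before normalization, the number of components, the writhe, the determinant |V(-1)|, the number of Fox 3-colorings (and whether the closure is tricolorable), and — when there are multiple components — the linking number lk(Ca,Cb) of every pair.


V(t) = t^-7 - 2t^-6 + 2t^-5 - 3t^-4 + 3t^-3 - 2t^-2 + 2t^-1
bracket: -2A^-5 + 2A^-1 - 3A^3 + 3A^7 - 2A^11 + 2A^15 - A^19, w = -3
1 component, writhe -3, over 13 crossings
det 15, colorings 9 of 3^13 — tricolorable
observation: w = -3 (over 13 crossings) is diagram-only; (-A^3)^(3) removes it from V


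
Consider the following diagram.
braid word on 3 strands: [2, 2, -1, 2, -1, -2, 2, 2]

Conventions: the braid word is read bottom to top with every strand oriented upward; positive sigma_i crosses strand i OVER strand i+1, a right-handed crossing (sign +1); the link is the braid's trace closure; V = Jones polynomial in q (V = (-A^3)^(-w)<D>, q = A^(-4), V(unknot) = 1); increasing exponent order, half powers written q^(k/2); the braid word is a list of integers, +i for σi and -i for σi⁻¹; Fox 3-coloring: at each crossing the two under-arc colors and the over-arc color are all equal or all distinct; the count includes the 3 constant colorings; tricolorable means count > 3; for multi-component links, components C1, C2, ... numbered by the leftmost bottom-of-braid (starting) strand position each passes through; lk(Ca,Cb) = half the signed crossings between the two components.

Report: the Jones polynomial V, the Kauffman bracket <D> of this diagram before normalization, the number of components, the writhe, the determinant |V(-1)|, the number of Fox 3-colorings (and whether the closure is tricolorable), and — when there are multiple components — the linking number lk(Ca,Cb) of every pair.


V = q^-1 - 1 + 2q - 2q^2 + 2q^3 - 2q^4 + q^5
<D> = A^-14 - 2A^-10 + 2A^-6 - 2A^-2 + 2A^2 - A^6 + A^10 (w = +2)
1 component over 8 crossings, w = +2
3 Fox colorings among 3^8, |V(-1)| = 11: not tricolorable
why: free reduction leaves σ2 σ2 σ1⁻¹ σ2 σ1⁻¹ σ2 of the original 8 letters


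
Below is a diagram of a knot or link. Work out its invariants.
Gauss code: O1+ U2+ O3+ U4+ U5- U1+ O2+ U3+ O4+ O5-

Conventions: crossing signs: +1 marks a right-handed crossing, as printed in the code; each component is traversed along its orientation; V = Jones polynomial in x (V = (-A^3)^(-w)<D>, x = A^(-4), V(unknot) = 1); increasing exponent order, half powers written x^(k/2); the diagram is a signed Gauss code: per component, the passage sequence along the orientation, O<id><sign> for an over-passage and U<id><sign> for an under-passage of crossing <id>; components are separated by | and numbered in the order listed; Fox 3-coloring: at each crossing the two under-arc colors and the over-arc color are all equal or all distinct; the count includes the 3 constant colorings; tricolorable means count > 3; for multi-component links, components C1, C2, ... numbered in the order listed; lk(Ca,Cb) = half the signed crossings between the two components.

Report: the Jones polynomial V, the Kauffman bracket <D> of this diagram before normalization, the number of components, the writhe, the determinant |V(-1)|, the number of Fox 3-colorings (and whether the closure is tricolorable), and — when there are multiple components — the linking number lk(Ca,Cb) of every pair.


V(x) = x + x^3 - x^4
bracket: A^-7 - A^-3 - A^5, w = +3
1 component, writhe +3, over 5 crossings
det 3, colorings 9 of 3^5 — tricolorable
observation: w = +3 (over 5 crossings) is diagram-only; (-A^3)^(-3) removes it from V


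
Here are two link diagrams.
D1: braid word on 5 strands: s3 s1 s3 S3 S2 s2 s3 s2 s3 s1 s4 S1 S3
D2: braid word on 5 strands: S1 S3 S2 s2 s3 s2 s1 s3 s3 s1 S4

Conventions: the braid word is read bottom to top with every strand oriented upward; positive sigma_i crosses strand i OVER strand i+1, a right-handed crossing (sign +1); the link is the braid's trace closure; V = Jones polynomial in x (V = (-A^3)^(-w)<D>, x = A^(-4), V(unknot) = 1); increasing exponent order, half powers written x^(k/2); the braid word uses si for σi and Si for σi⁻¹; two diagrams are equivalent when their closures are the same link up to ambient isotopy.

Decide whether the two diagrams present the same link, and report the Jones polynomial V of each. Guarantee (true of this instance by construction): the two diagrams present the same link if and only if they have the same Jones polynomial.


same link: yes
V(D1) = -x^(1/2) - x^(5/2)  [13 crossings, <D> = A^5 + A^13, w = +5]
V(D2) = -x^(1/2) - x^(5/2)  (w +3, c 11, <D> = A^-1 + A^7)
note: all 2 diagrams share one V(x), hence one class


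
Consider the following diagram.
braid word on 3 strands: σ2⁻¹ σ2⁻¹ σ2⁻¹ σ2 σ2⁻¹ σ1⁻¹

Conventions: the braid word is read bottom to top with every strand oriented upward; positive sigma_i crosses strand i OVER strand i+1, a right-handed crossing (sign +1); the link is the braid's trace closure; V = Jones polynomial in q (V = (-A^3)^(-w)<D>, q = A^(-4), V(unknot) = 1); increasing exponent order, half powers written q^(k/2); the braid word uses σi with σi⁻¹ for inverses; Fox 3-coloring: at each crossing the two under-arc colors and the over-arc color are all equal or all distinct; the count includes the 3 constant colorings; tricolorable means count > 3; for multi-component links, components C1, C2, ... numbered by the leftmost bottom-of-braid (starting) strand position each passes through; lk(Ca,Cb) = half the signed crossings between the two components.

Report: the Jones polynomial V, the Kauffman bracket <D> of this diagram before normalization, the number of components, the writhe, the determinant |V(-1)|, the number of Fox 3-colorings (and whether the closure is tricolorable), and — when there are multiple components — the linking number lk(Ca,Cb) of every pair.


V(q) = -q^-4 + q^-3 + q^-1
bracket: A^-8 + 1 - A^4, w = -4
1 component, writhe -4, over 6 crossings
det 3, colorings 9 of 3^6 — tricolorable
observation: w = -4 shifts under R1 moves; the (-A^3)^(4) factor cancels that in V


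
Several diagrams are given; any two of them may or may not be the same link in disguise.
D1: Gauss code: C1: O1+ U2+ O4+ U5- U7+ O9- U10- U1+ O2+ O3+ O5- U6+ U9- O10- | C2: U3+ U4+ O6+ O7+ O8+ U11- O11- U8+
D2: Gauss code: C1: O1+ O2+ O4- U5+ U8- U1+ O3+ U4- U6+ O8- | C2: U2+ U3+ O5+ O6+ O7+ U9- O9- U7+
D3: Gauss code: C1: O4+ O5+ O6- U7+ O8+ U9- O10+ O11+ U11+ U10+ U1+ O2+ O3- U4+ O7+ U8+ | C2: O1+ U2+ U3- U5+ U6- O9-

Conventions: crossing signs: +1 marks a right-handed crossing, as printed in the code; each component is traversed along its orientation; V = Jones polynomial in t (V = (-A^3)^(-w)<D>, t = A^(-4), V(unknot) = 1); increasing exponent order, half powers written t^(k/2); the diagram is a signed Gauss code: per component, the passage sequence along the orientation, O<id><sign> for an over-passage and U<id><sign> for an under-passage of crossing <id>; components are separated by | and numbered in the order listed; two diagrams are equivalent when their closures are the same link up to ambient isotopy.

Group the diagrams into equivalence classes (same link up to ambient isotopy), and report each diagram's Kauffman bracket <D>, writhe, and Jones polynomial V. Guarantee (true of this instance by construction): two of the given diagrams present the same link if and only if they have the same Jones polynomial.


grouping into links: {D1, D2} | {D3}
V(D1) = -t^(1/2) + t^(3/2) - t^(5/2) - t^(9/2)  (w +3, c 11, <D> = A^-9 + A^-1 - A^3 + A^7)
V(D2) = -t^(1/2) + t^(3/2) - t^(5/2) - t^(9/2)  (w +3, c 9, <D> = A^-9 + A^-1 - A^3 + A^7)
V(D3) = -t^(1/2) - t^(3/2) - t^(5/2) + t^(9/2)  [11 crossings, <D> = -A^-3 + A^5 + A^9 + A^13, w = +5]
why: 2 values of V(t) split the 3 diagrams


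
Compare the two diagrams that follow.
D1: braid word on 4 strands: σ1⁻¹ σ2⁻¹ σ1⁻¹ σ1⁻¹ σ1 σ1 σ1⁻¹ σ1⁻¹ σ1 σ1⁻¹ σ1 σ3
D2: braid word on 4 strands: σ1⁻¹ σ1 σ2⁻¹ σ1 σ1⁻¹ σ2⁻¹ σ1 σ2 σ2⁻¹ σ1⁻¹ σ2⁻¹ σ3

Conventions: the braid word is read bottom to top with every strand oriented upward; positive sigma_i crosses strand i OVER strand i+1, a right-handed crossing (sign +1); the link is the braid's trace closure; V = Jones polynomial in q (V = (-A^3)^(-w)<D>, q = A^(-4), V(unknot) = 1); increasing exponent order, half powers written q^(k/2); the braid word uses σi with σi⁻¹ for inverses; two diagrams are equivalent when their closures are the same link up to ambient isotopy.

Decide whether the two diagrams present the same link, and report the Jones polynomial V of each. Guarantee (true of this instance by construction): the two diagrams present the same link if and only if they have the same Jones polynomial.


equivalent: no
V(D1) = -q^(-5/2) - q^(-1/2)  (w -2, c 12, <D> = -A^-4 - A^4)
D2 (bracket -A^-4 - 1 - A^4 + A^12; 12 crossings at w = -2): V = q^(-9/2) - q^(-5/2) - q^(-3/2) - q^(-1/2)
why: comparing 2 Jones polynomials yields 2 groups


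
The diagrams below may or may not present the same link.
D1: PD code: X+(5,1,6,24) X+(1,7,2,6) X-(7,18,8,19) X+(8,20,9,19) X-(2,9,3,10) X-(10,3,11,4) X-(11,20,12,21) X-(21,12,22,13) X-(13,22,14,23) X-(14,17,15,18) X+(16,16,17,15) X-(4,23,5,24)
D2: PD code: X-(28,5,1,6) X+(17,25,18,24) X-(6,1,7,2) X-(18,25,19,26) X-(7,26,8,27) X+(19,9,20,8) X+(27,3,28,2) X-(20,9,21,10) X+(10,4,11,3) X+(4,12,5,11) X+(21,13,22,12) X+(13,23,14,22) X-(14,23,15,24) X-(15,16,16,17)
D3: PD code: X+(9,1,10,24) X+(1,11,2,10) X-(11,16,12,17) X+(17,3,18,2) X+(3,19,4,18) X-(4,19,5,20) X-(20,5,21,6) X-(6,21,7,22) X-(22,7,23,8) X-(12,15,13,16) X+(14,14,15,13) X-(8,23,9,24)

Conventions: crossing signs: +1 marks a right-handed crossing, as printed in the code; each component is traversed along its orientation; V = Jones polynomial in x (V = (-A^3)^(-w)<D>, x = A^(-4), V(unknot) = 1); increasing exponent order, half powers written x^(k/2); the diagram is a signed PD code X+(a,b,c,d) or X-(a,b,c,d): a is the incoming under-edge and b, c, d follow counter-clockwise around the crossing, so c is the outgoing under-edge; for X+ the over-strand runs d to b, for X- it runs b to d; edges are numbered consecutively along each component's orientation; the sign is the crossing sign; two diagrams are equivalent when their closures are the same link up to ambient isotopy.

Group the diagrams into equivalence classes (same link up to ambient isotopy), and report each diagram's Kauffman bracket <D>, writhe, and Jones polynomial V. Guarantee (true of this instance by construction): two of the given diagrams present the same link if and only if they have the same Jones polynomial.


classes: {D1} | {D2} | {D3}
V(D1) = -x^-4 + x^-3 + x^-1  [12 crossings, <D> = A^-8 + 1 - A^4, w = -4]
D2 (bracket A^-8 - A^-4 + 1 - A^4 + A^8; 14 crossings at w = 0): V = x^-2 - x^-1 + 1 - x + x^2
V(D3) = 1  (w -2, c 12, <D> = A^-6)
insight: comparing 3 Jones polynomials yields 3 groups


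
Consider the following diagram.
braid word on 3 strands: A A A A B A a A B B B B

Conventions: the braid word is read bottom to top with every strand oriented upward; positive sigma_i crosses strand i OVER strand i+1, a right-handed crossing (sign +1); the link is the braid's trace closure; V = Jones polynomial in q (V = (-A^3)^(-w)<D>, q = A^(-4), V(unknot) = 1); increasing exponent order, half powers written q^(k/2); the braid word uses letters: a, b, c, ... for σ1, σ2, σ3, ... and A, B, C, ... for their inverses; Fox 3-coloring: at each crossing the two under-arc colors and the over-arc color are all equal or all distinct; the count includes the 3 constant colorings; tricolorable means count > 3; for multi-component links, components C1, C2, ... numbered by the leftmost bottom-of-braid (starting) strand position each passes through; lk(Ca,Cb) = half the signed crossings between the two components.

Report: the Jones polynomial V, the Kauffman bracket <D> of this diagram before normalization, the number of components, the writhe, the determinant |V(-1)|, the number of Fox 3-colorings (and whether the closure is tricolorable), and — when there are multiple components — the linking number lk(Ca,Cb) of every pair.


V(q) = -q^-13 + q^-12 - q^-11 + q^-10 - q^-9 + q^-8 - q^-7 + q^-6 + q^-4
bracket: A^-14 + A^-6 - A^-2 + A^2 - A^6 + A^10 - A^14 + A^18 - A^22, w = -10
1 component, writhe -10, over 12 crossings
det 9, colorings 9 of 3^12 — tricolorable
observation: V spans 9 powers of q: at least 9 crossings in any diagram


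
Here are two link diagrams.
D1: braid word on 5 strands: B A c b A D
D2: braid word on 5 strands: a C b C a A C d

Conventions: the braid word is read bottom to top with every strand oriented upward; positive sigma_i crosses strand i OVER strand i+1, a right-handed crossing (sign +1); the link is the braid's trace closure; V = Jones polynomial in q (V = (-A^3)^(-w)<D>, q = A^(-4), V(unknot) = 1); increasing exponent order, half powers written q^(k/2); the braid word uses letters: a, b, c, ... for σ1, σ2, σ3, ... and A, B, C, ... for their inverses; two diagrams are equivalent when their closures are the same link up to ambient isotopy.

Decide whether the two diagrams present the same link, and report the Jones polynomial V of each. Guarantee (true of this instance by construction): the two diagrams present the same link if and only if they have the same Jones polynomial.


same link: no
V(D1) = 1  [6 crossings, <D> = A^-6, w = -2]
D2 (bracket A^4 + A^12 - A^16; 8 crossings at w = 0): V = -q^-4 + q^-3 + q^-1
note: 2 values of V(q) split the 2 diagrams


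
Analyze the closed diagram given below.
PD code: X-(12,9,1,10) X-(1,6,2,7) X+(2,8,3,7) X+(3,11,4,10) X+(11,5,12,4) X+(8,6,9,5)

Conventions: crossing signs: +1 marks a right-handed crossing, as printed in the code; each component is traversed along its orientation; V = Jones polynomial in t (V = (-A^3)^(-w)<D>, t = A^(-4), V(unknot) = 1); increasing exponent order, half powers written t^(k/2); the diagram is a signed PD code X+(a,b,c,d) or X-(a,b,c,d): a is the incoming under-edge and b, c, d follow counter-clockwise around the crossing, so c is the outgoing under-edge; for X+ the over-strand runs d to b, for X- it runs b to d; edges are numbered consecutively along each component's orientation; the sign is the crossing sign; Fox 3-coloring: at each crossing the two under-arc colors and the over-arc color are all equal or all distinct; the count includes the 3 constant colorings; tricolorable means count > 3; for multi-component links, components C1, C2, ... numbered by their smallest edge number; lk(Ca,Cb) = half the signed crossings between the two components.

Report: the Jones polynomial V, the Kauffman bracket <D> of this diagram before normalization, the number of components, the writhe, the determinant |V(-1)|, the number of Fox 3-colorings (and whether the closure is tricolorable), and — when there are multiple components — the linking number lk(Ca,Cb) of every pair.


V(t) = 1
bracket: A^6, w = +2
1 component, writhe +2, over 6 crossings
det 1, colorings 3 of 3^6 — not tricolorable
observation: w = +2 shifts under R1 moves; the (-A^3)^(-2) factor cancels that in V


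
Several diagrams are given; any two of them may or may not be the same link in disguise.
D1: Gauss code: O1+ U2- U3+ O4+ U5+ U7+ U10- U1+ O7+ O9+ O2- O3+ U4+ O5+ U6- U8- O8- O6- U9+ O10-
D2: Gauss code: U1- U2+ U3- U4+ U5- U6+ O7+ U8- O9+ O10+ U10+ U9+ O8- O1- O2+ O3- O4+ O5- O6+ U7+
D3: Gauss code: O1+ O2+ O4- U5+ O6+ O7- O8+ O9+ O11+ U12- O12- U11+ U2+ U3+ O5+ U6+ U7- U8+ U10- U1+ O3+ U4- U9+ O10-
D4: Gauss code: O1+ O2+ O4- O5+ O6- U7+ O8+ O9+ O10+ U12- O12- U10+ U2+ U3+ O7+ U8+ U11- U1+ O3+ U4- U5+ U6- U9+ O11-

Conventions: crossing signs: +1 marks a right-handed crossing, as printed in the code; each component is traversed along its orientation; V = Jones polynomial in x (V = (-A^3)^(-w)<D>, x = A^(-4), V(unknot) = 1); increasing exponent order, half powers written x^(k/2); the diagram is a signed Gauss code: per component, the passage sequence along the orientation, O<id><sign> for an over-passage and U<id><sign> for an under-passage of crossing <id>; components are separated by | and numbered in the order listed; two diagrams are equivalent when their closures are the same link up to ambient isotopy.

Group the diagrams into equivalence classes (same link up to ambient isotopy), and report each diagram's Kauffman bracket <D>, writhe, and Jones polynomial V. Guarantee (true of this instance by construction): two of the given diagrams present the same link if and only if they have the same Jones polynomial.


classes: {D1} | {D2} | {D3, D4}
V(D1) = x + x^3 - x^4  [10 crossings, <D> = -A^-10 + A^-6 + A^2, w = +2]
D2 (bracket A^6; 10 crossings at w = +2): V = 1
D3 (bracket -A^-12 + A^-8 - A^-4 + 2 - A^4 + A^8; 12 crossings at w = +4): V = x - x^2 + 2x^3 - x^4 + x^5 - x^6
V(D4) = x - x^2 + 2x^3 - x^4 + x^5 - x^6  [12 crossings, <D> = -A^-12 + A^-8 - A^-4 + 2 - A^4 + A^8, w = +4]
note: comparing 4 Jones polynomials yields 3 groups


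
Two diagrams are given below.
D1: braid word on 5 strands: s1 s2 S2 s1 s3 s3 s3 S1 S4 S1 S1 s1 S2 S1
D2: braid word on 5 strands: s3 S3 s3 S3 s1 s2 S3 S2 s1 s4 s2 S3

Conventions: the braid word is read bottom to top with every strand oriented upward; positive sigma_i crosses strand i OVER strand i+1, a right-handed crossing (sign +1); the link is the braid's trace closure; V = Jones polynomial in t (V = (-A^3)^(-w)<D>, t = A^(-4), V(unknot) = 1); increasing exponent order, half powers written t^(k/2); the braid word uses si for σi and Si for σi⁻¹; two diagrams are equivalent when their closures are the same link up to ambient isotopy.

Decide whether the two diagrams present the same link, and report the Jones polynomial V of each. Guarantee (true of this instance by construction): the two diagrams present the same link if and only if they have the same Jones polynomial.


equivalent: no
V(D1) = t + t^3 - t^4  (w 0, c 14, <D> = -A^-16 + A^-12 + A^-4)
V(D2) = t^-2 - t^-1 + 1 - t + t^2  [12 crossings, <D> = A^-2 - A^2 + A^6 - A^10 + A^14, w = +2]
key observation: comparing 2 Jones polynomials yields 2 groups


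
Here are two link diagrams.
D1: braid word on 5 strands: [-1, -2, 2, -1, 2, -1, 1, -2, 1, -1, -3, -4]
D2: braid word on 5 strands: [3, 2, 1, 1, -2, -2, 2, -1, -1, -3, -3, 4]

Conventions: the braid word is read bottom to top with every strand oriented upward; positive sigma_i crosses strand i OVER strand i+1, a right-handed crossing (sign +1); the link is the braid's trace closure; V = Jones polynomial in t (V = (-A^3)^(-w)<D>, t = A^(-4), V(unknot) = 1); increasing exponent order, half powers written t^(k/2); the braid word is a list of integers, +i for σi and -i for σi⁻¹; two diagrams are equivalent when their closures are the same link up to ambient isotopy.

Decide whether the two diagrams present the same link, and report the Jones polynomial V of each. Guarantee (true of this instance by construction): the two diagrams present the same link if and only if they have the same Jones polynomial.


equivalent: no
D1 (bracket A^-12 + A^-8 + A^-4 + 1; 12 crossings at w = -4): V = t^-3 + t^-2 + t^-1 + 1
D2 (bracket A^-8 + 2 + A^8; 12 crossings at w = 0): V = t^-2 + 2 + t^2
key observation: V(t) takes 2 values over 2 diagrams, fixing the grouping


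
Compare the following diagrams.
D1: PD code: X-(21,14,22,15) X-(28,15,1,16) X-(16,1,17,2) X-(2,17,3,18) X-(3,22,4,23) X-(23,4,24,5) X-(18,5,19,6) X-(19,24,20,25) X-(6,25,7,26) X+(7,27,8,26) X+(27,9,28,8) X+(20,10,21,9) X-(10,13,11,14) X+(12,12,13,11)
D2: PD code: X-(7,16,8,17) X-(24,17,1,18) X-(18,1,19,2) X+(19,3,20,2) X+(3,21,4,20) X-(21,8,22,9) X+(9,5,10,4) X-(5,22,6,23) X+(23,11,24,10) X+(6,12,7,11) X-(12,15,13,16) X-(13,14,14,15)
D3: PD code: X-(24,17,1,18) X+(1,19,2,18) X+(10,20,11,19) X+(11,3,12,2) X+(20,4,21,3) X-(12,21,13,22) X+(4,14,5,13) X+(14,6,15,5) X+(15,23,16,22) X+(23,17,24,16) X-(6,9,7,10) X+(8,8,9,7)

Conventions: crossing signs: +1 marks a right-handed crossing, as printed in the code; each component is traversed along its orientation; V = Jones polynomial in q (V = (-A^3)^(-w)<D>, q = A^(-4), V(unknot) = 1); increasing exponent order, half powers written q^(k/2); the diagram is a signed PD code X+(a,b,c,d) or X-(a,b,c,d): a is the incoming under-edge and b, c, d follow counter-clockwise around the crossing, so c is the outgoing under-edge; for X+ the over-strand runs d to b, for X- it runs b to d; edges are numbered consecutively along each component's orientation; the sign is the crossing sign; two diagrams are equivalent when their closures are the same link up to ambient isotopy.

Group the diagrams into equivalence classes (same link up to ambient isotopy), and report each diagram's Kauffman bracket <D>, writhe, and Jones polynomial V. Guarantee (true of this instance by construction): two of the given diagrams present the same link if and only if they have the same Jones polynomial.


grouping into links: {D1} | {D2} | {D3}
V(D1) = -q^-7 + q^-6 - q^-5 + q^-4 + q^-2  (w -6, c 14, <D> = A^-10 + A^-2 - A^2 + A^6 - A^10)
V(D2) = q^-2 - q^-1 + 1 - q + q^2  [12 crossings, <D> = A^-14 - A^-10 + A^-6 - A^-2 + A^2, w = -2]
D3 (bracket A^-14 - 2A^-10 + A^-6 - 2A^-2 + 2A^2 + A^10; 12 crossings at w = +6): V = q^2 + 2q^4 - 2q^5 + q^6 - 2q^7 + q^8
why: V(q) takes 3 values over 3 diagrams, fixing the grouping
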